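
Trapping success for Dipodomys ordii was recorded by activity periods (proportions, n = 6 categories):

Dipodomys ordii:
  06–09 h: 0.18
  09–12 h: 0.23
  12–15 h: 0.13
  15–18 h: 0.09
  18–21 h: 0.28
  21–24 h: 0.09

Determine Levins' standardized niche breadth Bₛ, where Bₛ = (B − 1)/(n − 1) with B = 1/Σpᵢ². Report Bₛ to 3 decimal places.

0.816

Σpᵢ² = 0.18² + 0.23² + 0.13² + 0.09² + 0.28² + 0.09² = 0.0324 + 0.0529 + 0.0169 + 0.0081 + 0.0784 + 0.0081 = 0.1968
B = 1 / 0.1968 = 5.08130
Bₛ = (B − 1)/(n − 1) = (5.08130 − 1)/(6 − 1) = 4.08130/5 = 0.81626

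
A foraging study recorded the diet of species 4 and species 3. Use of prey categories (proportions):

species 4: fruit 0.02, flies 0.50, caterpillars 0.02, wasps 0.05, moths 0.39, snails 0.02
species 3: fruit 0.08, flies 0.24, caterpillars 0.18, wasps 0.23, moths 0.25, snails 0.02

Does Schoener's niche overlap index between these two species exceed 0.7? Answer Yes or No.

No

Σ|p₁ᵢ − p₂ᵢ| = 0.06 + 0.26 + 0.16 + 0.18 + 0.14 + 0.00 = 0.80
D = 1 − ½ × 0.80 = 1 − 0.400 = 0.6000
D = 0.6000 < 0.7 → No.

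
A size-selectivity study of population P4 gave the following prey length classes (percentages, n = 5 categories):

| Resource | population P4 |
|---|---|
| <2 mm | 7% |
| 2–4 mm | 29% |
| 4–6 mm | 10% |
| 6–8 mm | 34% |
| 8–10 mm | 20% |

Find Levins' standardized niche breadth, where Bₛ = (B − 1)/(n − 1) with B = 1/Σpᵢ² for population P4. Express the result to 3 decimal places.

0.732

Convert percentages to proportions (divide by 100).
Σpᵢ² = 0.07² + 0.29² + 0.10² + 0.34² + 0.20² = 0.0049 + 0.0841 + 0.0100 + 0.1156 + 0.0400 = 0.2546
B = 1 / 0.2546 = 3.92773
Bₛ = (B − 1)/(n − 1) = (3.92773 − 1)/(5 − 1) = 2.92773/4 = 0.73193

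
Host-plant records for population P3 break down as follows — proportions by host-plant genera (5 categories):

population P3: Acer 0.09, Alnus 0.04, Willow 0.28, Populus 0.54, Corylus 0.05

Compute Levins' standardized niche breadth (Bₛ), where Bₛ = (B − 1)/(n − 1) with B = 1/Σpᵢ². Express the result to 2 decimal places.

0.40

Σpᵢ² = 0.09² + 0.04² + 0.28² + 0.54² + 0.05² = 0.0081 + 0.0016 + 0.0784 + 0.2916 + 0.0025 = 0.3822
B = 1 / 0.3822 = 2.6164
Bₛ = (B − 1)/(n − 1) = (2.6164 − 1)/(5 − 1) = 1.6164/4 = 0.4041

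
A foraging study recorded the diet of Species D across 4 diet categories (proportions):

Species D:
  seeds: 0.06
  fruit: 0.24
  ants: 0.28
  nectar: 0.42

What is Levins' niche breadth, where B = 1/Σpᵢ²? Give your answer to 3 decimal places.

3.165

Σpᵢ² = 0.06² + 0.24² + 0.28² + 0.42² = 0.0036 + 0.0576 + 0.0784 + 0.1764 = 0.3160
B = 1 / 0.3160 = 3.16456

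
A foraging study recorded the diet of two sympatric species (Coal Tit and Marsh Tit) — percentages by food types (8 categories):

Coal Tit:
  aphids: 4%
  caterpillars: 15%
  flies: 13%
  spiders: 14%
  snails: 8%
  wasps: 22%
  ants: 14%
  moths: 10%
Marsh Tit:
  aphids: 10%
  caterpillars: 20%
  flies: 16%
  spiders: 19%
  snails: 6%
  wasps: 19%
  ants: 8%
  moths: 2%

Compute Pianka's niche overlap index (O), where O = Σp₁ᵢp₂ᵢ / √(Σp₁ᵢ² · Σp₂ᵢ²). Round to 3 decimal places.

0.932

Convert percentages to proportions (divide by 100).
Σ p₁ᵢp₂ᵢ = 0.0040 + 0.0300 + 0.0208 + 0.0266 + 0.0048 + 0.0418 + 0.0112 + 0.0020 = 0.1412
Σp_1ᵢ² = 0.04² + 0.15² + 0.13² + 0.14² + 0.08² + 0.22² + 0.14² + 0.10² = 0.0016 + 0.0225 + 0.0169 + 0.0196 + 0.0064 + 0.0484 + 0.0196 + 0.0100 = 0.1450
Σp_2ᵢ² = 0.10² + 0.20² + 0.16² + 0.19² + 0.06² + 0.19² + 0.08² + 0.02² = 0.0100 + 0.0400 + 0.0256 + 0.0361 + 0.0036 + 0.0361 + 0.0064 + 0.0004 = 0.1582
O = 0.1412 / √(0.1450 × 0.1582) = 0.1412 / 0.151456 = 0.93228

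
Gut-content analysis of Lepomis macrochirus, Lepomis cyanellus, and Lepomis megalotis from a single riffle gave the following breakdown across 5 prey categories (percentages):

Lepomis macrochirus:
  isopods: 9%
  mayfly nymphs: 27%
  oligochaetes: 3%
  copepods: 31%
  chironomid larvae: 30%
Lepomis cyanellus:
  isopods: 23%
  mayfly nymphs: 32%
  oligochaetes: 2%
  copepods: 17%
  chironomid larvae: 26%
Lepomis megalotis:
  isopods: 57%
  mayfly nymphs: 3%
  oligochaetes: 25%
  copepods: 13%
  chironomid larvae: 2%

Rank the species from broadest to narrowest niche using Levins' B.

Convert percentages to proportions (divide by 100).
Σp_macrᵢ² = 0.09² + 0.27² + 0.03² + 0.31² + 0.30² = 0.0081 + 0.0729 + 0.0009 + 0.0961 + 0.0900 = 0.2680
B_macr = 1 / 0.2680 = 3.7313
Σp_cyanᵢ² = 0.23² + 0.32² + 0.02² + 0.17² + 0.26² = 0.0529 + 0.1024 + 0.0004 + 0.0289 + 0.0676 = 0.2522
B_cyan = 1 / 0.2522 = 3.9651
Σp_megaᵢ² = 0.57² + 0.03² + 0.25² + 0.13² + 0.02² = 0.3249 + 0.0009 + 0.0625 + 0.0169 + 0.0004 = 0.4056
B_mega = 1 / 0.4056 = 2.4655
Ranking by B (broadest → narrowest): Lepomis cyanellus (3.97) > Lepomis macrochirus (3.73) > Lepomis megalotis (2.47)

Lepomis cyanellus > Lepomis macrochirus > Lepomis megalotis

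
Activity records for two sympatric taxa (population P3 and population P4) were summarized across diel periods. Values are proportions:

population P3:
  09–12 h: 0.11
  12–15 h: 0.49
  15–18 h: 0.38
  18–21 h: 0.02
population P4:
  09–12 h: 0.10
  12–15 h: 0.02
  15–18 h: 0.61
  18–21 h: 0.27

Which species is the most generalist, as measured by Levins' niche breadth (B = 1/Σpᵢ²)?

Σp_P3ᵢ² = 0.11² + 0.49² + 0.38² + 0.02² = 0.0121 + 0.2401 + 0.1444 + 0.0004 = 0.3970
B_P3 = 1 / 0.3970 = 2.5189
Σp_P4ᵢ² = 0.10² + 0.02² + 0.61² + 0.27² = 0.0100 + 0.0004 + 0.3721 + 0.0729 = 0.4554
B_P4 = 1 / 0.4554 = 2.1959
Highest B → broadest niche (most generalist): population P3 (B = 2.52).

population P3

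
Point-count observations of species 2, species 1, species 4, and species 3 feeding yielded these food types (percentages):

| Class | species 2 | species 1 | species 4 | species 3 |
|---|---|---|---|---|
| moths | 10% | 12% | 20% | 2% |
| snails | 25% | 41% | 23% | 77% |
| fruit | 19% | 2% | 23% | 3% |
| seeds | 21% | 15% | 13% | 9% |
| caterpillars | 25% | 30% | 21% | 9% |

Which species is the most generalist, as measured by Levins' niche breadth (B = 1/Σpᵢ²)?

species 4

Convert percentages to proportions (divide by 100).
Σp_2ᵢ² = 0.10² + 0.25² + 0.19² + 0.21² + 0.25² = 0.0100 + 0.0625 + 0.0361 + 0.0441 + 0.0625 = 0.2152
B_2 = 1 / 0.2152 = 4.6468
Σp_1ᵢ² = 0.12² + 0.41² + 0.02² + 0.15² + 0.30² = 0.0144 + 0.1681 + 0.0004 + 0.0225 + 0.0900 = 0.2954
B_1 = 1 / 0.2954 = 3.3852
Σp_4ᵢ² = 0.20² + 0.23² + 0.23² + 0.13² + 0.21² = 0.0400 + 0.0529 + 0.0529 + 0.0169 + 0.0441 = 0.2068
B_4 = 1 / 0.2068 = 4.8356
Σp_3ᵢ² = 0.02² + 0.77² + 0.03² + 0.09² + 0.09² = 0.0004 + 0.5929 + 0.0009 + 0.0081 + 0.0081 = 0.6104
B_3 = 1 / 0.6104 = 1.6383
Highest B → broadest niche (most generalist): species 4 (B = 4.84).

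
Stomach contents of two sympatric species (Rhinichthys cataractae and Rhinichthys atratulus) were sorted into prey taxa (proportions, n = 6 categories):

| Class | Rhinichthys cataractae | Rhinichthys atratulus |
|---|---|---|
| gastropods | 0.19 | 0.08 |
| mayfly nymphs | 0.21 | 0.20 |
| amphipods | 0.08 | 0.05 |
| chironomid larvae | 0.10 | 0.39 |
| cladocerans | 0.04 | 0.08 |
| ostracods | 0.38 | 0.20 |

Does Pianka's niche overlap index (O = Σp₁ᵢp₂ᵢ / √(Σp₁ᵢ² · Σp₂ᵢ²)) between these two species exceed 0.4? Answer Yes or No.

Σ p₁ᵢp₂ᵢ = 0.0152 + 0.0420 + 0.0040 + 0.0390 + 0.0032 + 0.0760 = 0.1794
Σp_1ᵢ² = 0.19² + 0.21² + 0.08² + 0.10² + 0.04² + 0.38² = 0.0361 + 0.0441 + 0.0064 + 0.0100 + 0.0016 + 0.1444 = 0.2426
Σp_2ᵢ² = 0.08² + 0.20² + 0.05² + 0.39² + 0.08² + 0.20² = 0.0064 + 0.0400 + 0.0025 + 0.1521 + 0.0064 + 0.0400 = 0.2474
O = 0.1794 / √(0.2426 × 0.2474) = 0.1794 / 0.24499 = 0.7323
O = 0.7323 > 0.4 → Yes.

Yes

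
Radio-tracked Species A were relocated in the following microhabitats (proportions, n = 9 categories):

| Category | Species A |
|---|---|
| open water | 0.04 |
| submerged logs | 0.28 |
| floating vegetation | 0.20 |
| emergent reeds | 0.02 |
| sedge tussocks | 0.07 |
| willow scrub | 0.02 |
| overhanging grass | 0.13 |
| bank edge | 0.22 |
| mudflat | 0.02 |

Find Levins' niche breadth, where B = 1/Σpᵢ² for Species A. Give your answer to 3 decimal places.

Σpᵢ² = 0.04² + 0.28² + 0.20² + 0.02² + 0.07² + 0.02² + 0.13² + 0.22² + 0.02² = 0.0016 + 0.0784 + 0.0400 + 0.0004 + 0.0049 + 0.0004 + 0.0169 + 0.0484 + 0.0004 = 0.1914
B = 1 / 0.1914 = 5.22466

5.225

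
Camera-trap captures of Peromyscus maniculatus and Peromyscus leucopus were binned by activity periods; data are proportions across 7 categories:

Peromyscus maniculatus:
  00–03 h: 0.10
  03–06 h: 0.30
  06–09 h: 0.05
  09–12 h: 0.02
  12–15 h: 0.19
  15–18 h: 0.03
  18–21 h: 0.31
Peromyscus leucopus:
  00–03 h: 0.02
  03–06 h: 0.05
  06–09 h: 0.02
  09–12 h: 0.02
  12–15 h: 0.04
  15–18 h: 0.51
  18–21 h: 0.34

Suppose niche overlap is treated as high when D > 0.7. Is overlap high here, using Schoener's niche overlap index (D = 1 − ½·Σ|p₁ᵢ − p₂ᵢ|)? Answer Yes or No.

Σ|p₁ᵢ − p₂ᵢ| = 0.08 + 0.25 + 0.03 + 0.00 + 0.15 + 0.48 + 0.03 = 1.02
D = 1 − ½ × 1.02 = 1 − 0.510 = 0.4900
D = 0.4900 < 0.7 → No.

No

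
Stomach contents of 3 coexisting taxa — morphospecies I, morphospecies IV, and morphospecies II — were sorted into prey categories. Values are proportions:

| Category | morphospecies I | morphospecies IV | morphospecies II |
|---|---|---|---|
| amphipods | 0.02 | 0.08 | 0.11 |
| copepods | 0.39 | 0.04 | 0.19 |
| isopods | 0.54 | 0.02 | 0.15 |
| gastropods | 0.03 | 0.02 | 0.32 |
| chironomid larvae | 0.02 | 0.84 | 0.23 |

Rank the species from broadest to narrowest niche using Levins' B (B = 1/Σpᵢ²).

Σp_Iᵢ² = 0.02² + 0.39² + 0.54² + 0.03² + 0.02² = 0.0004 + 0.1521 + 0.2916 + 0.0009 + 0.0004 = 0.4454
B_I = 1 / 0.4454 = 2.2452
Σp_IVᵢ² = 0.08² + 0.04² + 0.02² + 0.02² + 0.84² = 0.0064 + 0.0016 + 0.0004 + 0.0004 + 0.7056 = 0.7144
B_IV = 1 / 0.7144 = 1.3998
Σp_IIᵢ² = 0.11² + 0.19² + 0.15² + 0.32² + 0.23² = 0.0121 + 0.0361 + 0.0225 + 0.1024 + 0.0529 = 0.2260
B_II = 1 / 0.2260 = 4.4248
Ranking by B (broadest → narrowest): morphospecies II (4.42) > morphospecies I (2.25) > morphospecies IV (1.40)

morphospecies II > morphospecies I > morphospecies IV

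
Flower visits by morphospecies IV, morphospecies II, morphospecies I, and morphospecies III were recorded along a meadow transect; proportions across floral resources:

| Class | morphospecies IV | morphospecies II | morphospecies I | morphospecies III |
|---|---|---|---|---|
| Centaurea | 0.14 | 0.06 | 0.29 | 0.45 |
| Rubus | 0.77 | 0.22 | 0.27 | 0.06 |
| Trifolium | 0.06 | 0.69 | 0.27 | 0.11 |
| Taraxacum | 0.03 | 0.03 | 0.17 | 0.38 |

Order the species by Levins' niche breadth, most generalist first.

Σp_IVᵢ² = 0.14² + 0.77² + 0.06² + 0.03² = 0.0196 + 0.5929 + 0.0036 + 0.0009 = 0.6170
B_IV = 1 / 0.6170 = 1.6207
Σp_IIᵢ² = 0.06² + 0.22² + 0.69² + 0.03² = 0.0036 + 0.0484 + 0.4761 + 0.0009 = 0.5290
B_II = 1 / 0.5290 = 1.8904
Σp_Iᵢ² = 0.29² + 0.27² + 0.27² + 0.17² = 0.0841 + 0.0729 + 0.0729 + 0.0289 = 0.2588
B_I = 1 / 0.2588 = 3.8640
Σp_IIIᵢ² = 0.45² + 0.06² + 0.11² + 0.38² = 0.2025 + 0.0036 + 0.0121 + 0.1444 = 0.3626
B_III = 1 / 0.3626 = 2.7579
Ranking by B (broadest → narrowest): morphospecies I (3.86) > morphospecies III (2.76) > morphospecies II (1.89) > morphospecies IV (1.62)

morphospecies I > morphospecies III > morphospecies II > morphospecies IV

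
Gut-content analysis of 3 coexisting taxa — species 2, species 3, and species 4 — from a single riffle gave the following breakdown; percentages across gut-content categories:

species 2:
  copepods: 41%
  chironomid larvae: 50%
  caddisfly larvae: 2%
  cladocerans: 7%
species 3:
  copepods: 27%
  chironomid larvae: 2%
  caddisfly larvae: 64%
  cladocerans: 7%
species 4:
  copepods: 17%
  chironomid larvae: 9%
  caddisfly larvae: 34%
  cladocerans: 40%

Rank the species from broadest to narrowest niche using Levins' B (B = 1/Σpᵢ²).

species 4 > species 2 > species 3

Convert percentages to proportions (divide by 100).
Σp_2ᵢ² = 0.41² + 0.50² + 0.02² + 0.07² = 0.1681 + 0.2500 + 0.0004 + 0.0049 = 0.4234
B_2 = 1 / 0.4234 = 2.3618
Σp_3ᵢ² = 0.27² + 0.02² + 0.64² + 0.07² = 0.0729 + 0.0004 + 0.4096 + 0.0049 = 0.4878
B_3 = 1 / 0.4878 = 2.0500
Σp_4ᵢ² = 0.17² + 0.09² + 0.34² + 0.40² = 0.0289 + 0.0081 + 0.1156 + 0.1600 = 0.3126
B_4 = 1 / 0.3126 = 3.1990
Ranking by B (broadest → narrowest): species 4 (3.20) > species 2 (2.36) > species 3 (2.05)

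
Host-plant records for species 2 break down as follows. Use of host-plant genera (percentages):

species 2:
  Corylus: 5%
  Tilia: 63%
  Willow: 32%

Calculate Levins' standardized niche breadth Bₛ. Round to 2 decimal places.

Convert percentages to proportions (divide by 100).
Σpᵢ² = 0.05² + 0.63² + 0.32² = 0.0025 + 0.3969 + 0.1024 = 0.5018
B = 1 / 0.5018 = 1.9928
Bₛ = (B − 1)/(n − 1) = (1.9928 − 1)/(3 − 1) = 0.9928/2 = 0.4964

0.50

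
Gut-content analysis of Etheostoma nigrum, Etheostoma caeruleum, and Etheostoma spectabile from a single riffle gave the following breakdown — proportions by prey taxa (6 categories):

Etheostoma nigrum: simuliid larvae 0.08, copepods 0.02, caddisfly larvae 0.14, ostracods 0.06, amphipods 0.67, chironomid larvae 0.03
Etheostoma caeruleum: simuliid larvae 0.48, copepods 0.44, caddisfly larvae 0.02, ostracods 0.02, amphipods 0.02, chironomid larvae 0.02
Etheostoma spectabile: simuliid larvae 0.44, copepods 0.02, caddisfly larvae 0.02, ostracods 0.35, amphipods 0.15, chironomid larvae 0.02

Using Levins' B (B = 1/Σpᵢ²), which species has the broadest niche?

Etheostoma spectabile

Σp_nigrᵢ² = 0.08² + 0.02² + 0.14² + 0.06² + 0.67² + 0.03² = 0.0064 + 0.0004 + 0.0196 + 0.0036 + 0.4489 + 0.0009 = 0.4798
B_nigr = 1 / 0.4798 = 2.0842
Σp_caerᵢ² = 0.48² + 0.44² + 0.02² + 0.02² + 0.02² + 0.02² = 0.2304 + 0.1936 + 0.0004 + 0.0004 + 0.0004 + 0.0004 = 0.4256
B_caer = 1 / 0.4256 = 2.3496
Σp_specᵢ² = 0.44² + 0.02² + 0.02² + 0.35² + 0.15² + 0.02² = 0.1936 + 0.0004 + 0.0004 + 0.1225 + 0.0225 + 0.0004 = 0.3398
B_spec = 1 / 0.3398 = 2.9429
Highest B → broadest niche (most generalist): Etheostoma spectabile (B = 2.94).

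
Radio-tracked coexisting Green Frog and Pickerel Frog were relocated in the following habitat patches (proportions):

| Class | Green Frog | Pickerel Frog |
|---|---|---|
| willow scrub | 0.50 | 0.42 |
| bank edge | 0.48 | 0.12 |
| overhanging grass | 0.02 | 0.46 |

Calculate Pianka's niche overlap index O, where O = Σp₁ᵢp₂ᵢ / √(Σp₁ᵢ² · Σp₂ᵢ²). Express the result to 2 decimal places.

0.63

Σ p₁ᵢp₂ᵢ = 0.2100 + 0.0576 + 0.0092 = 0.2768
Σp_1ᵢ² = 0.50² + 0.48² + 0.02² = 0.2500 + 0.2304 + 0.0004 = 0.4808
Σp_2ᵢ² = 0.42² + 0.12² + 0.46² = 0.1764 + 0.0144 + 0.2116 = 0.4024
O = 0.2768 / √(0.4808 × 0.4024) = 0.2768 / 0.43986 = 0.6293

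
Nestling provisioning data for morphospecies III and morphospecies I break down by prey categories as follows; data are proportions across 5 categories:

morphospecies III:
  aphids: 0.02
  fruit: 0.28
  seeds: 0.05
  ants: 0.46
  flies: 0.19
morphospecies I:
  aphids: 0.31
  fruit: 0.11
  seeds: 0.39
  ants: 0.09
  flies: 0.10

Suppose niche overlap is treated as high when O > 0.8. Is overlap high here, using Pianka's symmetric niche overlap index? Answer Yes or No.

Σ p₁ᵢp₂ᵢ = 0.0062 + 0.0308 + 0.0195 + 0.0414 + 0.0190 = 0.1169
Σp_1ᵢ² = 0.02² + 0.28² + 0.05² + 0.46² + 0.19² = 0.0004 + 0.0784 + 0.0025 + 0.2116 + 0.0361 = 0.3290
Σp_2ᵢ² = 0.31² + 0.11² + 0.39² + 0.09² + 0.10² = 0.0961 + 0.0121 + 0.1521 + 0.0081 + 0.0100 = 0.2784
O = 0.1169 / √(0.3290 × 0.2784) = 0.1169 / 0.30264 = 0.3863
O = 0.3863 < 0.8 → No.

No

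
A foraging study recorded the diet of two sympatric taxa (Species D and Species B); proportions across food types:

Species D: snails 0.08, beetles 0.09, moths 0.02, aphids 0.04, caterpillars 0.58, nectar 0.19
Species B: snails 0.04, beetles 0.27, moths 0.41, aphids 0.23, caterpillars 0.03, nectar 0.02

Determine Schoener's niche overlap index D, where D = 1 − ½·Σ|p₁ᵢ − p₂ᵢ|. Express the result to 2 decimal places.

0.24

Σ|p₁ᵢ − p₂ᵢ| = 0.04 + 0.18 + 0.39 + 0.19 + 0.55 + 0.17 = 1.52
D = 1 − ½ × 1.52 = 1 − 0.760 = 0.2400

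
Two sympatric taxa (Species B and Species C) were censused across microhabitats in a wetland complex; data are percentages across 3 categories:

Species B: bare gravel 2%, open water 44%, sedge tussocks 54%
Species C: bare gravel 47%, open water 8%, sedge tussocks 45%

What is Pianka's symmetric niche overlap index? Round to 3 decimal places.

0.630

Convert percentages to proportions (divide by 100).
Σ p₁ᵢp₂ᵢ = 0.0094 + 0.0352 + 0.2430 = 0.2876
Σp_1ᵢ² = 0.02² + 0.44² + 0.54² = 0.0004 + 0.1936 + 0.2916 = 0.4856
Σp_2ᵢ² = 0.47² + 0.08² + 0.45² = 0.2209 + 0.0064 + 0.2025 = 0.4298
O = 0.2876 / √(0.4856 × 0.4298) = 0.2876 / 0.456849 = 0.62953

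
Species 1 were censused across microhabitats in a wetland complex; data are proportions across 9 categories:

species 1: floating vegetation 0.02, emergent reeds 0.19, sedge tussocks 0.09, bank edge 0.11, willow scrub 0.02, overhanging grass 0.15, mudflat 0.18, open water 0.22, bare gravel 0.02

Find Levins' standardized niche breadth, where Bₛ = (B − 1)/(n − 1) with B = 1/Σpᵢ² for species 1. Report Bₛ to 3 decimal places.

Σpᵢ² = 0.02² + 0.19² + 0.09² + 0.11² + 0.02² + 0.15² + 0.18² + 0.22² + 0.02² = 0.0004 + 0.0361 + 0.0081 + 0.0121 + 0.0004 + 0.0225 + 0.0324 + 0.0484 + 0.0004 = 0.1608
B = 1 / 0.1608 = 6.21891
Bₛ = (B − 1)/(n − 1) = (6.21891 − 1)/(9 − 1) = 5.21891/8 = 0.65236

0.652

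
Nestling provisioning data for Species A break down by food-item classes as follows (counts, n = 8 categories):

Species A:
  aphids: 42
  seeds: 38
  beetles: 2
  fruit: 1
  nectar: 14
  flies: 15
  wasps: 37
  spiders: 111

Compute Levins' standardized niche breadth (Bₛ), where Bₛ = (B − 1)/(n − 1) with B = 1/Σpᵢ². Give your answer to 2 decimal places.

0.41

Proportions for Species A (n=260): 42/260=0.1615, 38/260=0.1462, 2/260=0.0077, 1/260=0.0038, 14/260=0.0538, 15/260=0.0577, 37/260=0.1423, 111/260=0.4269
Σpᵢ² = 0.1615² + 0.1462² + 0.0077² + 0.0038² + 0.0538² + 0.0577² + 0.1423² + 0.4269² = 0.026082 + 0.021374 + 0.000059 + 0.000014 + 0.002894 + 0.003329 + 0.020249 + 0.182244 = 0.256245
B = 1 / 0.256245 = 3.9025
Bₛ = (B − 1)/(n − 1) = (3.9025 − 1)/(8 − 1) = 2.9025/7 = 0.4146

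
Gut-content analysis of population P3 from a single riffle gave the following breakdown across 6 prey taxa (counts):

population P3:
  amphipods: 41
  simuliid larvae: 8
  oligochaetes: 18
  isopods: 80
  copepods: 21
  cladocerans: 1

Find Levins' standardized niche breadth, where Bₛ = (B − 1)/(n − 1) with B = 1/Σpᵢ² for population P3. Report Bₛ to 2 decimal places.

0.44

Proportions for population P3 (n=169): 41/169=0.2426, 8/169=0.0473, 18/169=0.1065, 80/169=0.4734, 21/169=0.1243, 1/169=0.0059
Σpᵢ² = 0.2426² + 0.0473² + 0.1065² + 0.4734² + 0.1243² + 0.0059² = 0.058855 + 0.002237 + 0.011342 + 0.224108 + 0.015450 + 0.000035 = 0.312027
B = 1 / 0.312027 = 3.2049
Bₛ = (B − 1)/(n − 1) = (3.2049 − 1)/(6 − 1) = 2.2049/5 = 0.4410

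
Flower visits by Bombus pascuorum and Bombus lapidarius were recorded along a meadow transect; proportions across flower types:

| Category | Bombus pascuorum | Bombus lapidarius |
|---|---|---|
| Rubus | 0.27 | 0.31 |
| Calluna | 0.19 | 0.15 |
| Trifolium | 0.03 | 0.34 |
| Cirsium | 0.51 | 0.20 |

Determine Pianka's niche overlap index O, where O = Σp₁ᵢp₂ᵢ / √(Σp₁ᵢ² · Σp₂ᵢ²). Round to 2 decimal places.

Σ p₁ᵢp₂ᵢ = 0.0837 + 0.0285 + 0.0102 + 0.1020 = 0.2244
Σp_1ᵢ² = 0.27² + 0.19² + 0.03² + 0.51² = 0.0729 + 0.0361 + 0.0009 + 0.2601 = 0.3700
Σp_2ᵢ² = 0.31² + 0.15² + 0.34² + 0.20² = 0.0961 + 0.0225 + 0.1156 + 0.0400 = 0.2742
O = 0.2244 / √(0.3700 × 0.2742) = 0.2244 / 0.31852 = 0.7045

0.70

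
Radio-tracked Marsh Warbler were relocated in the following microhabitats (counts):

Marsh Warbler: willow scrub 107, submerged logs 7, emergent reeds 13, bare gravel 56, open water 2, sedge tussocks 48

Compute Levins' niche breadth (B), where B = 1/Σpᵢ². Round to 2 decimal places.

Proportions for Marsh Warbler (n=233): 107/233=0.4592, 7/233=0.0300, 13/233=0.0558, 56/233=0.2403, 2/233=0.0086, 48/233=0.2060
Σpᵢ² = 0.4592² + 0.0300² + 0.0558² + 0.2403² + 0.0086² + 0.2060² = 0.210865 + 0.000900 + 0.003114 + 0.057744 + 0.000074 + 0.042436 = 0.315133
B = 1 / 0.315133 = 3.1733

3.17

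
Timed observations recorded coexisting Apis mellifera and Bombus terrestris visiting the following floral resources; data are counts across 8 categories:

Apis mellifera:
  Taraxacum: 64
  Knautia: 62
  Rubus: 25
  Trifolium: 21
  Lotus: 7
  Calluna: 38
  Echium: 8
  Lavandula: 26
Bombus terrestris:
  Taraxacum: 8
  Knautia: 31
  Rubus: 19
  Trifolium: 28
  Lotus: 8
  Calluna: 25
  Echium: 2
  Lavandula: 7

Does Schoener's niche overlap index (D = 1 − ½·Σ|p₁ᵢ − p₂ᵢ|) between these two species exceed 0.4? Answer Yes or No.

Yes

Proportions for Apis mellifera (n=251): 64/251=0.2550, 62/251=0.2470, 25/251=0.0996, 21/251=0.0837, 7/251=0.0279, 38/251=0.1514, 8/251=0.0319, 26/251=0.1036
Proportions for Bombus terrestris (n=128): 8/128=0.0625, 31/128=0.2422, 19/128=0.1484, 28/128=0.2188, 8/128=0.0625, 25/128=0.1953, 2/128=0.0156, 7/128=0.0547
Σ|p₁ᵢ − p₂ᵢ| = 0.1925 + 0.0048 + 0.0488 + 0.1351 + 0.0346 + 0.0439 + 0.0163 + 0.0489 = 0.5249
D = 1 − ½ × 0.5249 = 1 − 0.26245 = 0.73755
D = 0.73755 > 0.4 → Yes.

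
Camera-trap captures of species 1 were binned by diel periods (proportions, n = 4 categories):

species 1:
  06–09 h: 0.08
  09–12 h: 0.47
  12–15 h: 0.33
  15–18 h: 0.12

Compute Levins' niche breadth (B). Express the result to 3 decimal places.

Σpᵢ² = 0.08² + 0.47² + 0.33² + 0.12² = 0.0064 + 0.2209 + 0.1089 + 0.0144 = 0.3506
B = 1 / 0.3506 = 2.85225

2.852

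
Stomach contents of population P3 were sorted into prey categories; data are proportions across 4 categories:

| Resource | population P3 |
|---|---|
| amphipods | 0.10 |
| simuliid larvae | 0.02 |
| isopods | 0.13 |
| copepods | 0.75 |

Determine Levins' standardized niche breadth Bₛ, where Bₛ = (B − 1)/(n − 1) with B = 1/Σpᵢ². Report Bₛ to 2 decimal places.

0.23

Σpᵢ² = 0.10² + 0.02² + 0.13² + 0.75² = 0.0100 + 0.0004 + 0.0169 + 0.5625 = 0.5898
B = 1 / 0.5898 = 1.6955
Bₛ = (B − 1)/(n − 1) = (1.6955 − 1)/(4 − 1) = 0.6955/3 = 0.2318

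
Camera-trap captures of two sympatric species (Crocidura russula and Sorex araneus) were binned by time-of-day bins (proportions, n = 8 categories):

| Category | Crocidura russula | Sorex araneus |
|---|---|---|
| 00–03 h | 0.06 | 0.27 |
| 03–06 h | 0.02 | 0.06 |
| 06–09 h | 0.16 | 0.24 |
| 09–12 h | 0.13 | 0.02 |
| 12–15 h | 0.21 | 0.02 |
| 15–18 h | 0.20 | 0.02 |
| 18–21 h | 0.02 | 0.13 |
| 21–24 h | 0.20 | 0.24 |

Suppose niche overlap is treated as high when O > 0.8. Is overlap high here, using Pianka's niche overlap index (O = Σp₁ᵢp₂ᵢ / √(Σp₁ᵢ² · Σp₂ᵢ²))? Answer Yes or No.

Σ p₁ᵢp₂ᵢ = 0.0162 + 0.0012 + 0.0384 + 0.0026 + 0.0042 + 0.0040 + 0.0026 + 0.0480 = 0.1172
Σp_1ᵢ² = 0.06² + 0.02² + 0.16² + 0.13² + 0.21² + 0.20² + 0.02² + 0.20² = 0.0036 + 0.0004 + 0.0256 + 0.0169 + 0.0441 + 0.0400 + 0.0004 + 0.0400 = 0.1710
Σp_2ᵢ² = 0.27² + 0.06² + 0.24² + 0.02² + 0.02² + 0.02² + 0.13² + 0.24² = 0.0729 + 0.0036 + 0.0576 + 0.0004 + 0.0004 + 0.0004 + 0.0169 + 0.0576 = 0.2098
O = 0.1172 / √(0.1710 × 0.2098) = 0.1172 / 0.18941 = 0.6188
O = 0.6188 < 0.8 → No.

No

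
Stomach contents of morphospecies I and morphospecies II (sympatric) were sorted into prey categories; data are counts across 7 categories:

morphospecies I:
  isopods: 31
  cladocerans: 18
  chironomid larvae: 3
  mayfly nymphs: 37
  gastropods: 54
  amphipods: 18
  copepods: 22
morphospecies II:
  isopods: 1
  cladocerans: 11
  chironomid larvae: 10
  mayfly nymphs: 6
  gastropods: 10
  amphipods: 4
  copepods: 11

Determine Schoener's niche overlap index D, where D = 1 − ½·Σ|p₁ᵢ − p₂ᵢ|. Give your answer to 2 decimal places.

0.63

Proportions for morphospecies I (n=183): 31/183=0.1694, 18/183=0.0984, 3/183=0.0164, 37/183=0.2022, 54/183=0.2951, 18/183=0.0984, 22/183=0.1202
Proportions for morphospecies II (n=53): 1/53=0.0189, 11/53=0.2075, 10/53=0.1887, 6/53=0.1132, 10/53=0.1887, 4/53=0.0755, 11/53=0.2075
Σ|p₁ᵢ − p₂ᵢ| = 0.1505 + 0.1091 + 0.1723 + 0.0890 + 0.1064 + 0.0229 + 0.0873 = 0.7375
D = 1 − ½ × 0.7375 = 1 − 0.36875 = 0.63125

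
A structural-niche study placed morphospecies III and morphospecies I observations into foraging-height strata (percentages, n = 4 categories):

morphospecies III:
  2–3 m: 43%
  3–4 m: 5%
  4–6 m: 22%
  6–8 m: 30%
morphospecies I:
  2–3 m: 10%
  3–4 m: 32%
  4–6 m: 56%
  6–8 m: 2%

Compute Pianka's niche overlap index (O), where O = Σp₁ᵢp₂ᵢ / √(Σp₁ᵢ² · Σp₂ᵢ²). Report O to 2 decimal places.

Convert percentages to proportions (divide by 100).
Σ p₁ᵢp₂ᵢ = 0.0430 + 0.0160 + 0.1232 + 0.0060 = 0.1882
Σp_1ᵢ² = 0.43² + 0.05² + 0.22² + 0.30² = 0.1849 + 0.0025 + 0.0484 + 0.0900 = 0.3258
Σp_2ᵢ² = 0.10² + 0.32² + 0.56² + 0.02² = 0.0100 + 0.1024 + 0.3136 + 0.0004 = 0.4264
O = 0.1882 / √(0.3258 × 0.4264) = 0.1882 / 0.37272 = 0.5049

0.50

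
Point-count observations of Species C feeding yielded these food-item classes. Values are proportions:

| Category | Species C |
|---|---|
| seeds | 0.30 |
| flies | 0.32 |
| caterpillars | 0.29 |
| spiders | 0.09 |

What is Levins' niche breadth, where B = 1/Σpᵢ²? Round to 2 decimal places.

Σpᵢ² = 0.30² + 0.32² + 0.29² + 0.09² = 0.0900 + 0.1024 + 0.0841 + 0.0081 = 0.2846
B = 1 / 0.2846 = 3.5137

3.51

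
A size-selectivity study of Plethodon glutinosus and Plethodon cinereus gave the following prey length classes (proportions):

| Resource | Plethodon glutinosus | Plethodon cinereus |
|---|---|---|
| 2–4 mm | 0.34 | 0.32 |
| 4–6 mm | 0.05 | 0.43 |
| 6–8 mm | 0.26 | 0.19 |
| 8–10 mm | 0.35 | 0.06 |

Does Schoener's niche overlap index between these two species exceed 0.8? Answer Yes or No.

Σ|p₁ᵢ − p₂ᵢ| = 0.02 + 0.38 + 0.07 + 0.29 = 0.76
D = 1 − ½ × 0.76 = 1 − 0.380 = 0.6200
D = 0.6200 < 0.8 → No.

No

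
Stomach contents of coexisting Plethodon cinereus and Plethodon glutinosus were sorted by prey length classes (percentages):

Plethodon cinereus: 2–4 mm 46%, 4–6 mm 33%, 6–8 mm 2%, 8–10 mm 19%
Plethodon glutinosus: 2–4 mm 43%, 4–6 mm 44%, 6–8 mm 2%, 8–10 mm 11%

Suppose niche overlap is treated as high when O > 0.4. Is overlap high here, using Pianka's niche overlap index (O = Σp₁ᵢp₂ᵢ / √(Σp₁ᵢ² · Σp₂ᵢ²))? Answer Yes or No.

Yes

Convert percentages to proportions (divide by 100).
Σ p₁ᵢp₂ᵢ = 0.1978 + 0.1452 + 0.0004 + 0.0209 = 0.3643
Σp_1ᵢ² = 0.46² + 0.33² + 0.02² + 0.19² = 0.2116 + 0.1089 + 0.0004 + 0.0361 = 0.3570
Σp_2ᵢ² = 0.43² + 0.44² + 0.02² + 0.11² = 0.1849 + 0.1936 + 0.0004 + 0.0121 = 0.3910
O = 0.3643 / √(0.3570 × 0.3910) = 0.3643 / 0.37361 = 0.9751
O = 0.9751 > 0.4 → Yes.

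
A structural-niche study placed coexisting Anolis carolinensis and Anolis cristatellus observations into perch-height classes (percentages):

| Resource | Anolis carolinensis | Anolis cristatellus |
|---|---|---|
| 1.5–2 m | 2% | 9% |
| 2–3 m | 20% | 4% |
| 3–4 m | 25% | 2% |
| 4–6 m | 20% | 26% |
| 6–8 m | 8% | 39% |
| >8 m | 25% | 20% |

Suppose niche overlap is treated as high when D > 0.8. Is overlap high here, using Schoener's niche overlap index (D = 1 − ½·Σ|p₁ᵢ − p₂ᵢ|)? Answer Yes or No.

Convert percentages to proportions (divide by 100).
Σ|p₁ᵢ − p₂ᵢ| = 0.07 + 0.16 + 0.23 + 0.06 + 0.31 + 0.05 = 0.88
D = 1 − ½ × 0.88 = 1 − 0.440 = 0.5600
D = 0.5600 < 0.8 → No.

No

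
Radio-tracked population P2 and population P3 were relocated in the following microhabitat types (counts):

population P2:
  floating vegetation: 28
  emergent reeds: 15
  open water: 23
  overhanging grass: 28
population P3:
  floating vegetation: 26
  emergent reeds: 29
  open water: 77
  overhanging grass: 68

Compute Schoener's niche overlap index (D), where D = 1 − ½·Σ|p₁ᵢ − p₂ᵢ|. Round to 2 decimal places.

Proportions for population P2 (n=94): 28/94=0.2979, 15/94=0.1596, 23/94=0.2447, 28/94=0.2979
Proportions for population P3 (n=200): 26/200=0.1300, 29/200=0.1450, 77/200=0.3850, 68/200=0.3400
Σ|p₁ᵢ − p₂ᵢ| = 0.1679 + 0.0146 + 0.1403 + 0.0421 = 0.3649
D = 1 − ½ × 0.3649 = 1 − 0.18245 = 0.81755

0.82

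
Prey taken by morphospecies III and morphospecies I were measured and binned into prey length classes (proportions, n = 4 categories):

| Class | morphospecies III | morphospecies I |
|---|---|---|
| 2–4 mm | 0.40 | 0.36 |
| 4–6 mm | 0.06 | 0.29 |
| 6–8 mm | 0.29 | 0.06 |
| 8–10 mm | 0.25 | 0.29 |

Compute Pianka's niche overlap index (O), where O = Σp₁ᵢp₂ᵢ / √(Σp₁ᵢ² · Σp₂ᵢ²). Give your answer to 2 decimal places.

Σ p₁ᵢp₂ᵢ = 0.1440 + 0.0174 + 0.0174 + 0.0725 = 0.2513
Σp_1ᵢ² = 0.40² + 0.06² + 0.29² + 0.25² = 0.1600 + 0.0036 + 0.0841 + 0.0625 = 0.3102
Σp_2ᵢ² = 0.36² + 0.29² + 0.06² + 0.29² = 0.1296 + 0.0841 + 0.0036 + 0.0841 = 0.3014
O = 0.2513 / √(0.3102 × 0.3014) = 0.2513 / 0.30577 = 0.8219

0.82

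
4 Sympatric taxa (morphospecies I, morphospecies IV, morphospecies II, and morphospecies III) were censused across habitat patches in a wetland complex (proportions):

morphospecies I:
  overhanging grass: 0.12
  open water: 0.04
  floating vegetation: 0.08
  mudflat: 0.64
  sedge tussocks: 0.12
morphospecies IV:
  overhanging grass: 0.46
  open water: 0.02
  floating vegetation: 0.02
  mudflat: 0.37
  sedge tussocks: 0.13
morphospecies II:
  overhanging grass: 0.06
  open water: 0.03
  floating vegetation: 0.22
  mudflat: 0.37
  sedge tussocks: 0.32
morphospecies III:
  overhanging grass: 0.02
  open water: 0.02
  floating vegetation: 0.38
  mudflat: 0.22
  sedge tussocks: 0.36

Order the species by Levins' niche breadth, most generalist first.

morphospecies II > morphospecies III > morphospecies IV > morphospecies I

Σp_Iᵢ² = 0.12² + 0.04² + 0.08² + 0.64² + 0.12² = 0.0144 + 0.0016 + 0.0064 + 0.4096 + 0.0144 = 0.4464
B_I = 1 / 0.4464 = 2.2401
Σp_IVᵢ² = 0.46² + 0.02² + 0.02² + 0.37² + 0.13² = 0.2116 + 0.0004 + 0.0004 + 0.1369 + 0.0169 = 0.3662
B_IV = 1 / 0.3662 = 2.7307
Σp_IIᵢ² = 0.06² + 0.03² + 0.22² + 0.37² + 0.32² = 0.0036 + 0.0009 + 0.0484 + 0.1369 + 0.1024 = 0.2922
B_II = 1 / 0.2922 = 3.4223
Σp_IIIᵢ² = 0.02² + 0.02² + 0.38² + 0.22² + 0.36² = 0.0004 + 0.0004 + 0.1444 + 0.0484 + 0.1296 = 0.3232
B_III = 1 / 0.3232 = 3.0941
Ranking by B (broadest → narrowest): morphospecies II (3.42) > morphospecies III (3.09) > morphospecies IV (2.73) > morphospecies I (2.24)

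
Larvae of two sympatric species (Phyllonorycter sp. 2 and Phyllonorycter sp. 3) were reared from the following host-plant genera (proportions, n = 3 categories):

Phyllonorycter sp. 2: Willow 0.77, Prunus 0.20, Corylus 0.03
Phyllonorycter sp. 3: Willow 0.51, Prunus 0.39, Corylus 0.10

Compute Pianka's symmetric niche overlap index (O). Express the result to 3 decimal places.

Σ p₁ᵢp₂ᵢ = 0.3927 + 0.0780 + 0.0030 = 0.4737
Σp_1ᵢ² = 0.77² + 0.20² + 0.03² = 0.5929 + 0.0400 + 0.0009 = 0.6338
Σp_2ᵢ² = 0.51² + 0.39² + 0.10² = 0.2601 + 0.1521 + 0.0100 = 0.4222
O = 0.4737 / √(0.6338 × 0.4222) = 0.4737 / 0.517291 = 0.91573

0.916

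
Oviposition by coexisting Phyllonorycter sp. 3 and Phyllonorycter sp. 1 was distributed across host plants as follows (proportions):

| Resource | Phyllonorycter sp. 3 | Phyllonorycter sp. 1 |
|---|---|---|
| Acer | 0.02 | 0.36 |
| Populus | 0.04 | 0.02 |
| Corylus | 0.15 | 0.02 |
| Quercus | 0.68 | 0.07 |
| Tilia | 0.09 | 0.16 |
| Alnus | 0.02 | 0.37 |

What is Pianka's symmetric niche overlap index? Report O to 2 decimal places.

Σ p₁ᵢp₂ᵢ = 0.0072 + 0.0008 + 0.0030 + 0.0476 + 0.0144 + 0.0074 = 0.0804
Σp_1ᵢ² = 0.02² + 0.04² + 0.15² + 0.68² + 0.09² + 0.02² = 0.0004 + 0.0016 + 0.0225 + 0.4624 + 0.0081 + 0.0004 = 0.4954
Σp_2ᵢ² = 0.36² + 0.02² + 0.02² + 0.07² + 0.16² + 0.37² = 0.1296 + 0.0004 + 0.0004 + 0.0049 + 0.0256 + 0.1369 = 0.2978
O = 0.0804 / √(0.4954 × 0.2978) = 0.0804 / 0.38410 = 0.2093

0.21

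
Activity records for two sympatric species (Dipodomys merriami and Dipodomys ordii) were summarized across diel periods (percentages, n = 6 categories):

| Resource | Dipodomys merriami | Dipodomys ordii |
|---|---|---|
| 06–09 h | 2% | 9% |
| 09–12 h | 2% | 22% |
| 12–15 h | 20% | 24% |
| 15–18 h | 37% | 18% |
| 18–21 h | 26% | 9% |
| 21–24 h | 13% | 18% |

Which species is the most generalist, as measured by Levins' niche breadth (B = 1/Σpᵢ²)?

Dipodomys ordii

Convert percentages to proportions (divide by 100).
Σp_merrᵢ² = 0.02² + 0.02² + 0.20² + 0.37² + 0.26² + 0.13² = 0.0004 + 0.0004 + 0.0400 + 0.1369 + 0.0676 + 0.0169 = 0.2622
B_merr = 1 / 0.2622 = 3.8139
Σp_ordiᵢ² = 0.09² + 0.22² + 0.24² + 0.18² + 0.09² + 0.18² = 0.0081 + 0.0484 + 0.0576 + 0.0324 + 0.0081 + 0.0324 = 0.1870
B_ordi = 1 / 0.1870 = 5.3476
Highest B → broadest niche (most generalist): Dipodomys ordii (B = 5.35).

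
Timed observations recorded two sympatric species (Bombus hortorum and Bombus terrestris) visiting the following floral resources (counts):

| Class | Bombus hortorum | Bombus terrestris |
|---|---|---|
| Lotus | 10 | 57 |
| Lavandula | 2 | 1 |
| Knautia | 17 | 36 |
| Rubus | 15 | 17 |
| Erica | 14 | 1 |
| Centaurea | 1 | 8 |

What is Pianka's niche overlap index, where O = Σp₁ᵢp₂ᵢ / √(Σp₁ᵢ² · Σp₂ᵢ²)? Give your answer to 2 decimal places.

0.73

Proportions for Bombus hortorum (n=59): 10/59=0.1695, 2/59=0.0339, 17/59=0.2881, 15/59=0.2542, 14/59=0.2373, 1/59=0.0169
Proportions for Bombus terrestris (n=120): 57/120=0.4750, 1/120=0.0083, 36/120=0.3000, 17/120=0.1417, 1/120=0.0083, 8/120=0.0667
Σ p₁ᵢp₂ᵢ = 0.080513 + 0.000281 + 0.086430 + 0.036020 + 0.001970 + 0.001127 = 0.206341
Σp_1ᵢ² = 0.1695² + 0.0339² + 0.2881² + 0.2542² + 0.2373² + 0.0169² = 0.028730 + 0.001149 + 0.083002 + 0.064618 + 0.056311 + 0.000286 = 0.234096
Σp_2ᵢ² = 0.4750² + 0.0083² + 0.3000² + 0.1417² + 0.0083² + 0.0667² = 0.225625 + 0.000069 + 0.090000 + 0.020079 + 0.000069 + 0.004449 = 0.340291
O = 0.206341 / √(0.234096 × 0.340291) = 0.206341 / 0.2822424 = 0.7311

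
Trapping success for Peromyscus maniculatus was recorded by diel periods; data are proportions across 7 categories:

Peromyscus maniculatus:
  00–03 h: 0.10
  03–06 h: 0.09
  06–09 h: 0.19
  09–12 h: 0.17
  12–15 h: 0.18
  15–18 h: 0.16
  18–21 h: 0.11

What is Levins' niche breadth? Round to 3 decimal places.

6.527

Σpᵢ² = 0.10² + 0.09² + 0.19² + 0.17² + 0.18² + 0.16² + 0.11² = 0.0100 + 0.0081 + 0.0361 + 0.0289 + 0.0324 + 0.0256 + 0.0121 = 0.1532
B = 1 / 0.1532 = 6.52742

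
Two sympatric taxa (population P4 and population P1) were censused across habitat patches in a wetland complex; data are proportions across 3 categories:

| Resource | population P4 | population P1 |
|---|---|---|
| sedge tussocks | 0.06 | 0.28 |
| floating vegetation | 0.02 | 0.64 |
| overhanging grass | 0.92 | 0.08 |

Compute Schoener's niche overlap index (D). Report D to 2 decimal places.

Σ|p₁ᵢ − p₂ᵢ| = 0.22 + 0.62 + 0.84 = 1.68
D = 1 − ½ × 1.68 = 1 − 0.840 = 0.1600

0.16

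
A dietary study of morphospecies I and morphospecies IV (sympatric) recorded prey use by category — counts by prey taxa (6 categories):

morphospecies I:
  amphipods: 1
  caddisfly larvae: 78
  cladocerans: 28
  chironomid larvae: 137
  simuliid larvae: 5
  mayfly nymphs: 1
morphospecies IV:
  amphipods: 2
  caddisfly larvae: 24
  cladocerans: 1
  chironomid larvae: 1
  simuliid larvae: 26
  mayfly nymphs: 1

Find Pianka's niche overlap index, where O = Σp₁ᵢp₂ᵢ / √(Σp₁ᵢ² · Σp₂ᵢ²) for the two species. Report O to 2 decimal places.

Proportions for morphospecies I (n=250): 1/250=0.0040, 78/250=0.3120, 28/250=0.1120, 137/250=0.5480, 5/250=0.0200, 1/250=0.0040
Proportions for morphospecies IV (n=55): 2/55=0.0364, 24/55=0.4364, 1/55=0.0182, 1/55=0.0182, 26/55=0.4727, 1/55=0.0182
Σ p₁ᵢp₂ᵢ = 0.000146 + 0.136157 + 0.002038 + 0.009974 + 0.009454 + 0.000073 = 0.157842
Σp_1ᵢ² = 0.0040² + 0.3120² + 0.1120² + 0.5480² + 0.0200² + 0.0040² = 0.000016 + 0.097344 + 0.012544 + 0.300304 + 0.000400 + 0.000016 = 0.410624
Σp_2ᵢ² = 0.0364² + 0.4364² + 0.0182² + 0.0182² + 0.4727² + 0.0182² = 0.001325 + 0.190445 + 0.000331 + 0.000331 + 0.223445 + 0.000331 = 0.416208
O = 0.157842 / √(0.410624 × 0.416208) = 0.157842 / 0.4134066 = 0.3818

0.38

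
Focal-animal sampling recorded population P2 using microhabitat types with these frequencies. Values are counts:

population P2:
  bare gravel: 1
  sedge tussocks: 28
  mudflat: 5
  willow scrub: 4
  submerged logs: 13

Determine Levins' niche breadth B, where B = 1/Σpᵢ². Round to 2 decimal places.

Proportions for population P2 (n=51): 1/51=0.0196, 28/51=0.5490, 5/51=0.0980, 4/51=0.0784, 13/51=0.2549
Σpᵢ² = 0.0196² + 0.5490² + 0.0980² + 0.0784² + 0.2549² = 0.000384 + 0.301401 + 0.009604 + 0.006147 + 0.064974 = 0.382510
B = 1 / 0.382510 = 2.6143

2.61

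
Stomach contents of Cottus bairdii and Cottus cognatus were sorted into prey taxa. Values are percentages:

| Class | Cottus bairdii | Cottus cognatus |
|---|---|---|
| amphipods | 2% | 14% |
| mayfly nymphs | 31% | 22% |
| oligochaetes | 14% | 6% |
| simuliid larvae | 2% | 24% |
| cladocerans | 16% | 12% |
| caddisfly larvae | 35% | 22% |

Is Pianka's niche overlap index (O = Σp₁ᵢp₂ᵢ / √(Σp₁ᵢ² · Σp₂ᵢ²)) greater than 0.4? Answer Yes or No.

Yes

Convert percentages to proportions (divide by 100).
Σ p₁ᵢp₂ᵢ = 0.0028 + 0.0682 + 0.0084 + 0.0048 + 0.0192 + 0.0770 = 0.1804
Σp_1ᵢ² = 0.02² + 0.31² + 0.14² + 0.02² + 0.16² + 0.35² = 0.0004 + 0.0961 + 0.0196 + 0.0004 + 0.0256 + 0.1225 = 0.2646
Σp_2ᵢ² = 0.14² + 0.22² + 0.06² + 0.24² + 0.12² + 0.22² = 0.0196 + 0.0484 + 0.0036 + 0.0576 + 0.0144 + 0.0484 = 0.1920
O = 0.1804 / √(0.2646 × 0.1920) = 0.1804 / 0.22540 = 0.8004
O = 0.8004 > 0.4 → Yes.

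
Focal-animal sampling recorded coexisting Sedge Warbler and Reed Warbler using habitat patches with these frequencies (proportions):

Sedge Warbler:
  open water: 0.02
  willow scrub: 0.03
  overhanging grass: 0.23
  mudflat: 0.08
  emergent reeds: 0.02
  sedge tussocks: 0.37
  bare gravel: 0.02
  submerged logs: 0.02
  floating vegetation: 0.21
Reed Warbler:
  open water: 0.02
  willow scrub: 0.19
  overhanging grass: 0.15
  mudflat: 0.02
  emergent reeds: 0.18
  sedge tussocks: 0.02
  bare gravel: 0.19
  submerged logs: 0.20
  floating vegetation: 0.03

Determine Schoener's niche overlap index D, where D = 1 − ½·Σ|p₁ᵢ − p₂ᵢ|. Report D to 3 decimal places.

Σ|p₁ᵢ − p₂ᵢ| = 0.00 + 0.16 + 0.08 + 0.06 + 0.16 + 0.35 + 0.17 + 0.18 + 0.18 = 1.34
D = 1 − ½ × 1.34 = 1 − 0.670 = 0.33000

0.330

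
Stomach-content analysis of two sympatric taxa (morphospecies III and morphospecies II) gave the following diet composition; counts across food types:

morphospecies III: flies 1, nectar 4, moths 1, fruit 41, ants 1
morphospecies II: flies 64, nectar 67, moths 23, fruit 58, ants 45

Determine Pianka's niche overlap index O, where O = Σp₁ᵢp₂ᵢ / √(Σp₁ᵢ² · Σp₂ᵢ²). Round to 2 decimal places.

Proportions for morphospecies III (n=48): 1/48=0.0208, 4/48=0.0833, 1/48=0.0208, 41/48=0.8542, 1/48=0.0208
Proportions for morphospecies II (n=257): 64/257=0.2490, 67/257=0.2607, 23/257=0.0895, 58/257=0.2257, 45/257=0.1751
Σ p₁ᵢp₂ᵢ = 0.005179 + 0.021716 + 0.001862 + 0.192793 + 0.003642 = 0.225192
Σp_1ᵢ² = 0.0208² + 0.0833² + 0.0208² + 0.8542² + 0.0208² = 0.000433 + 0.006939 + 0.000433 + 0.729658 + 0.000433 = 0.737896
Σp_2ᵢ² = 0.2490² + 0.2607² + 0.0895² + 0.2257² + 0.1751² = 0.062001 + 0.067964 + 0.008010 + 0.050940 + 0.030660 = 0.219575
O = 0.225192 / √(0.737896 × 0.219575) = 0.225192 / 0.4025214 = 0.5595

0.56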